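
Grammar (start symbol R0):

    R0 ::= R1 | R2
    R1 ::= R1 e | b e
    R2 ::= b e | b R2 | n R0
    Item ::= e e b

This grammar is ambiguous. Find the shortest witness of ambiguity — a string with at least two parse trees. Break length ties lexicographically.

b e

length 2: b e has 2 parse trees

Two derivations of b e:
  R0 ⇒ R1 ⇒ b e
  R0 ⇒ R2 ⇒ b e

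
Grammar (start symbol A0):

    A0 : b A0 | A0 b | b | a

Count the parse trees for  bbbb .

Parse trees for bbbb:
  [A0 b [A0 b [A0 b [A0 b]]]]
  [A0 b [A0 b [A0 [A0 b] b]]]
  [A0 b [A0 [A0 b [A0 b]] b]]
  [A0 b [A0 [A0 [A0 b] b] b]]
  [A0 [A0 b [A0 b [A0 b]]] b]
  [A0 [A0 b [A0 [A0 b] b]] b]
  [A0 [A0 [A0 b [A0 b]] b] b]
  [A0 [A0 [A0 [A0 b] b] b] b]

8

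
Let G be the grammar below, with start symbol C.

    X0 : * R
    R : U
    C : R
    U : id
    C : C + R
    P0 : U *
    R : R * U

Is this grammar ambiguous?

(X0, P0 are unreachable from C, so their rules don't affect L(C).) This is a standard precedence ladder (C over R over U), with each level left-recursive on its own operator ('+' at C, '*' at R). That structure is LR(1), hence unambiguous.

Unambiguous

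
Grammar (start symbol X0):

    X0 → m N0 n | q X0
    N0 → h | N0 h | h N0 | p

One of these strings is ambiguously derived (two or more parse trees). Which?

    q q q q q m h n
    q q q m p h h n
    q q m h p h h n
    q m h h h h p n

q q m h p h h n

q q q q q m h n: 1 tree
q q q m p h h n: 1 tree
q q m h p h h n: 3 trees
q m h h h h p n: 1 tree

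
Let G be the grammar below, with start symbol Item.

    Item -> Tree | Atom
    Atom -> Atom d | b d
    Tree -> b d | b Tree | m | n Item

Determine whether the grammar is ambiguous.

Ambiguous

Witness: b d

Derivation 1: Item ⇒ Tree ⇒ b d
Derivation 2: Item ⇒ Atom ⇒ b d

Two distinct leftmost derivations for the same string.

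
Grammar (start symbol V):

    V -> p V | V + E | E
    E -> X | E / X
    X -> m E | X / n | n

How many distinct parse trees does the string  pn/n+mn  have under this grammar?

4

Parse trees for pn/n+mn:
  [V p [V [V [E [X [X n] / n]]] + [E [X m [E [X n]]]]]]
  [V p [V [V [E [E [X n]] / [X n]]] + [E [X m [E [X n]]]]]]
  [V [V p [V [E [X [X n] / n]]]] + [E [X m [E [X n]]]]]
  [V [V p [V [E [E [X n]] / [X n]]]] + [E [X m [E [X n]]]]]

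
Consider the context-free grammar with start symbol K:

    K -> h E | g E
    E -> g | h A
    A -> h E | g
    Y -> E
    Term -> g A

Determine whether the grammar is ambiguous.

Unambiguous

Only K, E, A are reachable from K; ignoring the rest: The reachable rules are right-linear with at most one rule per (nonterminal, next-terminal) pair. Each input token forces the next rule, so parsing is deterministic.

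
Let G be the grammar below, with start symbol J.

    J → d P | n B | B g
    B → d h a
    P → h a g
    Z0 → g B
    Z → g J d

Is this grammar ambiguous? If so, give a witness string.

Witness: d h a g

Derivation 1: J ⇒ d P ⇒ d h a g
Derivation 2: J ⇒ B g ⇒ d h a g

Two distinct leftmost derivations for the same string.

Ambiguous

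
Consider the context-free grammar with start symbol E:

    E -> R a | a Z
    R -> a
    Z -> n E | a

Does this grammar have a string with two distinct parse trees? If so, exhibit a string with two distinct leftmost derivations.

Witness: a a

Derivation 1: E ⇒ R a ⇒ a a
Derivation 2: E ⇒ a Z ⇒ a a

Two distinct leftmost derivations for the same string.

Ambiguous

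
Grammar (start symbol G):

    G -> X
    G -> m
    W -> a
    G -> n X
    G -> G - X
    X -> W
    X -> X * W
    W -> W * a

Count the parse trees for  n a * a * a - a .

Parse trees for n a * a * a - a:
  [G [G n [X [W [W [W a] * a] * a]]] - [X [W a]]]
  [G [G n [X [X [W a]] * [W [W a] * a]]] - [X [W a]]]
  [G [G n [X [X [W [W a] * a]] * [W a]]] - [X [W a]]]
  [G [G n [X [X [X [W a]] * [W a]] * [W a]]] - [X [W a]]]

4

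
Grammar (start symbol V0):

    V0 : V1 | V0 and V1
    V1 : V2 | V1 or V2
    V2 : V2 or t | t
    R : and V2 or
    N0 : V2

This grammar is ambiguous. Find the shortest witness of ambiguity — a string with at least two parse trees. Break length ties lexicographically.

length 1: no string has ≥2 trees
length 3: t or t has 2 parse trees

Two derivations of t or t:
  V0 ⇒ V1 ⇒ V2 ⇒ V2 or t ⇒ t or t
  V0 ⇒ V1 ⇒ V1 or V2 ⇒ V2 or V2 ⇒ t or V2 ⇒ t or t

t or t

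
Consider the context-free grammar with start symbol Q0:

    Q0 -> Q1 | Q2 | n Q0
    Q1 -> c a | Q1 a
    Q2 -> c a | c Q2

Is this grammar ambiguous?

Ambiguous

Witness: c a

Derivation 1: Q0 ⇒ Q1 ⇒ c a
Derivation 2: Q0 ⇒ Q2 ⇒ c a

Two distinct leftmost derivations for the same string.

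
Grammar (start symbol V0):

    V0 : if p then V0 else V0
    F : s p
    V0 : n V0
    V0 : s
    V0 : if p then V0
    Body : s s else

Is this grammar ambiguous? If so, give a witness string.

Witness: if p then if p then s else s

Derivation 1: V0 ⇒ if p then V0 else V0 ⇒ if p then if p then V0 else V0 ⇒ if p then if p then s else V0 ⇒ if p then if p then s else s
Derivation 2: V0 ⇒ if p then V0 ⇒ if p then if p then V0 else V0 ⇒ if p then if p then s else V0 ⇒ if p then if p then s else s

Two distinct leftmost derivations for the same string.

Ambiguous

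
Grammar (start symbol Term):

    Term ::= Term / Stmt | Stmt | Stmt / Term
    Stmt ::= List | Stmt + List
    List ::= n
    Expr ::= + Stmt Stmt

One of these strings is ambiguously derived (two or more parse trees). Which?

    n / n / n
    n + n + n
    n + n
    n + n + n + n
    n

n / n / n: 4 trees
n + n + n: 1 tree
n + n: 1 tree
n + n + n + n: 1 tree
n: 1 tree

n / n / n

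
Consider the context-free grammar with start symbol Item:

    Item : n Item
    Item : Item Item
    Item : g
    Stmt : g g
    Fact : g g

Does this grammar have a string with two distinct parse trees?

Ambiguous

Witness: g g g

Derivation 1: Item ⇒ Item Item ⇒ Item Item Item ⇒ g Item Item ⇒ g g Item ⇒ g g g
Derivation 2: Item ⇒ Item Item ⇒ g Item ⇒ g Item Item ⇒ g g Item ⇒ g g g

Two distinct leftmost derivations for the same string.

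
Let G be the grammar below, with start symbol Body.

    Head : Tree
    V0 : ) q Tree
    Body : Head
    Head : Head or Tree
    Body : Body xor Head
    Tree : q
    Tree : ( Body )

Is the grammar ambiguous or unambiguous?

Unambiguous

Only Body, Head, Tree are reachable from Body; ignoring the rest: This is a standard precedence ladder (Body over Head over Tree), with each level left-recursive on its own operator ('xor' at Body, 'or' at Head). That structure is LR(1), hence unambiguous.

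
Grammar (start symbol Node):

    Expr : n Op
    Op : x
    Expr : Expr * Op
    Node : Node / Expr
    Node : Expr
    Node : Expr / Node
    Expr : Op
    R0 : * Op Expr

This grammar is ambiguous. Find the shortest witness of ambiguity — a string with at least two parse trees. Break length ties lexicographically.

length 1: no string has ≥2 trees
length 2: no string has ≥2 trees
length 3: x / x has 2 parse trees

Two derivations of x / x:
  Node ⇒ Node / Expr ⇒ Expr / Expr ⇒ Op / Expr ⇒ x / Expr ⇒ x / Op ⇒ x / x
  Node ⇒ Expr / Node ⇒ Op / Node ⇒ x / Node ⇒ x / Expr ⇒ x / Op ⇒ x / x

x / x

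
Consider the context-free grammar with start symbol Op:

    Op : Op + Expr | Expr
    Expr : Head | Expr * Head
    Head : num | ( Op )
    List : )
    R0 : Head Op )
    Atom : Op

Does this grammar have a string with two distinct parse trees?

(List, R0, Atom are unreachable from Op, so their rules don't affect L(Op).) Op → Op + Expr | Expr  ;  Expr → Expr * Head | Head  — a left-associative chain with Head at the bottom. Each string factors uniquely by precedence.

Unambiguous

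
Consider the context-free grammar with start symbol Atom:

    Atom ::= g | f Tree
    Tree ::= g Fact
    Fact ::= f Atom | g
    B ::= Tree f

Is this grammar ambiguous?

(B is unreachable from Atom, so its rules don't affect L(Atom).) Restricted to the reachable nonterminals, every rule has the form A → t or A → t B, and no two rules for the same A share a first terminal. The grammar encodes a DFA — one run per string.

Unambiguous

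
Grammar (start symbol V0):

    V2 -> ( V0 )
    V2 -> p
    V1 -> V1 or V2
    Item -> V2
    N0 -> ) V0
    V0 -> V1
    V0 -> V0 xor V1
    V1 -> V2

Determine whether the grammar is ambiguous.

Only V0, V1, V2 are reachable from V0; ignoring the rest: This is a standard precedence ladder (V0 over V1 over V2), with each level left-recursive on its own operator ('xor' at V0, 'or' at V1). That structure is LR(1), hence unambiguous.

Unambiguous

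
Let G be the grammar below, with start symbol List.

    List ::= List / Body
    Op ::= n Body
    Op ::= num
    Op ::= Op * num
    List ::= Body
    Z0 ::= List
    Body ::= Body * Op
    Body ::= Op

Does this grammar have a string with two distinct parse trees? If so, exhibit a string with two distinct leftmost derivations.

Ambiguous

Witness: num * num

Derivation 1: List ⇒ Body ⇒ Body * Op ⇒ Op * Op ⇒ num * Op ⇒ num * num
Derivation 2: List ⇒ Body ⇒ Op ⇒ Op * num ⇒ num * num

Two distinct leftmost derivations for the same string.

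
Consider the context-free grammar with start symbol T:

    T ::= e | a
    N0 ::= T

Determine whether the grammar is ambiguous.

Unambiguous

(N0 is unreachable from T, so its rules don't affect L(T).) Each reachable nonterminal has at most one production per leading terminal, and all productions are right-linear; the derivation is determined token-by-token.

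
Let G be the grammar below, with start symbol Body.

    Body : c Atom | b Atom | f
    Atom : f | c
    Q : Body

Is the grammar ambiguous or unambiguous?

Unambiguous

(Q is unreachable from Body, so its rules don't affect L(Body).) The reachable rules are right-linear with at most one rule per (nonterminal, next-terminal) pair. Each input token forces the next rule, so parsing is deterministic.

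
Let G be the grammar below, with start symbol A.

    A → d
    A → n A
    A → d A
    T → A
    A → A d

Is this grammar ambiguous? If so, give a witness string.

Witness: d d

Derivation 1: A ⇒ d A ⇒ d d
Derivation 2: A ⇒ A d ⇒ d d

Two distinct leftmost derivations for the same string.

Ambiguous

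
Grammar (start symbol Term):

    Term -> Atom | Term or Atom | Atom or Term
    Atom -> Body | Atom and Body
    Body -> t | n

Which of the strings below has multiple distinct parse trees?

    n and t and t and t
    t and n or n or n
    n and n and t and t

t and n or n or n

n and t and t and t: 1 tree
t and n or n or n: 4 trees
n and n and t and t: 1 tree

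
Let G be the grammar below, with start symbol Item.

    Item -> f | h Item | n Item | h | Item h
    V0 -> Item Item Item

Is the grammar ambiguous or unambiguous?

Witness: h h

Derivation 1: Item ⇒ h Item ⇒ h h
Derivation 2: Item ⇒ Item h ⇒ h h

Two distinct leftmost derivations for the same string.

Ambiguous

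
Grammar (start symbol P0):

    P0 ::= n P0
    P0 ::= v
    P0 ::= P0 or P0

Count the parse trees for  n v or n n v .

2

Parse trees for n v or n n v:
  [P0 n [P0 [P0 v] or [P0 n [P0 n [P0 v]]]]]
  [P0 [P0 n [P0 v]] or [P0 n [P0 n [P0 v]]]]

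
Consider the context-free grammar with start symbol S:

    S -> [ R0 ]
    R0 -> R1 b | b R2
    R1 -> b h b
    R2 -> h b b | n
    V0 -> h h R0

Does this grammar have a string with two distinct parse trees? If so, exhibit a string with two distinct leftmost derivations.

Witness: [ b h b b ]

Derivation 1: S ⇒ [ R0 ] ⇒ [ R1 b ] ⇒ [ b h b b ]
Derivation 2: S ⇒ [ R0 ] ⇒ [ b R2 ] ⇒ [ b h b b ]

Two distinct leftmost derivations for the same string.

Ambiguous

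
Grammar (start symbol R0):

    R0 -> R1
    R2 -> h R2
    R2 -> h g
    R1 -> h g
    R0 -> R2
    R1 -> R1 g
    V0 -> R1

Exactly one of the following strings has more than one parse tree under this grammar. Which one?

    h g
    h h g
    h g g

h g

h g: 2 trees
h h g: 1 tree
h g g: 1 tree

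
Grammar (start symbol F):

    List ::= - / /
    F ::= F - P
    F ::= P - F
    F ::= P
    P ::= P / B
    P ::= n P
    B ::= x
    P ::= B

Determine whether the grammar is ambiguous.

Ambiguous

Witness: x - x

Derivation 1: F ⇒ F - P ⇒ P - P ⇒ B - P ⇒ x - P ⇒ x - B ⇒ x - x
Derivation 2: F ⇒ P - F ⇒ B - F ⇒ x - F ⇒ x - P ⇒ x - B ⇒ x - x

Two distinct leftmost derivations for the same string.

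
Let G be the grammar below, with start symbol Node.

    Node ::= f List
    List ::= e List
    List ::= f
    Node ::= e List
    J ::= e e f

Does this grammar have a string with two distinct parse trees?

(J is unreachable from Node, so its rules don't affect L(Node).) Restricted to the reachable nonterminals, every rule has the form A → t or A → t B, and no two rules for the same A share a first terminal. The grammar encodes a DFA — one run per string.

Unambiguous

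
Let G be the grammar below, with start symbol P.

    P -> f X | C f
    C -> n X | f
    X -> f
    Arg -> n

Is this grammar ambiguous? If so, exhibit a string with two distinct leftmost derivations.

Ambiguous

Witness: f f

Derivation 1: P ⇒ f X ⇒ f f
Derivation 2: P ⇒ C f ⇒ f f

Two distinct leftmost derivations for the same string.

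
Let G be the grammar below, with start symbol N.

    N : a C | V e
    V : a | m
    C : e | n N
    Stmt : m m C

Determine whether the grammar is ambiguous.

Ambiguous

Witness: a e

Derivation 1: N ⇒ a C ⇒ a e
Derivation 2: N ⇒ V e ⇒ a e

Two distinct leftmost derivations for the same string.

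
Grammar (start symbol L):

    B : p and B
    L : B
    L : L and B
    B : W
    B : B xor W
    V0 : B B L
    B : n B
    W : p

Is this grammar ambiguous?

Ambiguous

Witness: p and p

Derivation 1: L ⇒ B ⇒ p and B ⇒ p and W ⇒ p and p
Derivation 2: L ⇒ L and B ⇒ B and B ⇒ W and B ⇒ p and B ⇒ p and W ⇒ p and p

Two distinct leftmost derivations for the same string.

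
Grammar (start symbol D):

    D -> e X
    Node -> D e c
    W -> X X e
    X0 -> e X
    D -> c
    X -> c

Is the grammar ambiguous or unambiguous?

Unambiguous

Only D, X are reachable from D; ignoring the rest: Restricted to the reachable nonterminals, every rule has the form A → t or A → t B, and no two rules for the same A share a first terminal. The grammar encodes a DFA — one run per string.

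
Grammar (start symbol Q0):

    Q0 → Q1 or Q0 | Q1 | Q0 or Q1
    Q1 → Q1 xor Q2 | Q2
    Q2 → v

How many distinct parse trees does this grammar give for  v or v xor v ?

Parse trees for v or v xor v:
  [Q0 [Q1 [Q2 v]] or [Q0 [Q1 [Q1 [Q2 v]] xor [Q2 v]]]]
  [Q0 [Q0 [Q1 [Q2 v]]] or [Q1 [Q1 [Q2 v]] xor [Q2 v]]]

2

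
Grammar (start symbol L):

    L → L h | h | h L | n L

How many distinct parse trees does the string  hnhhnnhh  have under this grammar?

Parse trees for hnhhnnhh:
  [L [L h [L n [L h [L h [L n [L n [L h]]]]]]] h]
  [L h [L [L n [L h [L h [L n [L n [L h]]]]]] h]]
  [L h [L n [L [L h [L h [L n [L n [L h]]]]] h]]]
  [L h [L n [L h [L [L h [L n [L n [L h]]]] h]]]]
  [L h [L n [L h [L h [L [L n [L n [L h]]] h]]]]]
  [L h [L n [L h [L h [L n [L [L n [L h]] h]]]]]]
  [L h [L n [L h [L h [L n [L n [L [L h] h]]]]]]]
  [L h [L n [L h [L h [L n [L n [L h [L h]]]]]]]]

8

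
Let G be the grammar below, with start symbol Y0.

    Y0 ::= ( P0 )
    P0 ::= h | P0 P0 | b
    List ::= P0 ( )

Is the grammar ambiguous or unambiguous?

Ambiguous

Witness: ( b b b )

Derivation 1: Y0 ⇒ ( P0 ) ⇒ ( P0 P0 ) ⇒ ( P0 P0 P0 ) ⇒ ( b P0 P0 ) ⇒ ( b b P0 ) ⇒ ( b b b )
Derivation 2: Y0 ⇒ ( P0 ) ⇒ ( P0 P0 ) ⇒ ( b P0 ) ⇒ ( b P0 P0 ) ⇒ ( b b P0 ) ⇒ ( b b b )

Two distinct leftmost derivations for the same string.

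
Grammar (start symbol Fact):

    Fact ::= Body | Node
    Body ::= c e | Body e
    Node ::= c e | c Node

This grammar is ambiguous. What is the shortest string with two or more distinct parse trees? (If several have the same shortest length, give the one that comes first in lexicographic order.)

length 2: c e has 2 parse trees

Two derivations of c e:
  Fact ⇒ Body ⇒ c e
  Fact ⇒ Node ⇒ c e

c e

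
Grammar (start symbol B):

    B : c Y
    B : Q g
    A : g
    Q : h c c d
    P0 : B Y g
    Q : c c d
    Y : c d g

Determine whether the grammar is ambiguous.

Witness: c c d g

Derivation 1: B ⇒ c Y ⇒ c c d g
Derivation 2: B ⇒ Q g ⇒ c c d g

Two distinct leftmost derivations for the same string.

Ambiguous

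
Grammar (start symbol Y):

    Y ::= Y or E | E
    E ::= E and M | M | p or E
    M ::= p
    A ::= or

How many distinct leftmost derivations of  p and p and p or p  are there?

Parse trees for p and p and p or p:
  [Y [Y [E [E [E [M p]] and [M p]] and [M p]]] or [E [M p]]]

1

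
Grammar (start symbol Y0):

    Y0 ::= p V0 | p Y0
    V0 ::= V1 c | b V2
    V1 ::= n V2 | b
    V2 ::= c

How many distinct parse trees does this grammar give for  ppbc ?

Parse trees for ppbc:
  [Y0 p [Y0 p [V0 [V1 b] c]]]
  [Y0 p [Y0 p [V0 b [V2 c]]]]

2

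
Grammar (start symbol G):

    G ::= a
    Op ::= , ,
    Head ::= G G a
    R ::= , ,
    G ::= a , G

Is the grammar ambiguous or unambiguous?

Unambiguous

(R, Op, Head are unreachable from G, so their rules don't affect L(G).) The reachable grammar is A → atom sep A | atom. Each atom is followed by either the separator (recurse) or end-of-string (stop) — no choice point.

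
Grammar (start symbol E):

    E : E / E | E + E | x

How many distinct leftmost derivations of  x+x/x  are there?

Parse trees for x+x/x:
  [E [E [E x] + [E x]] / [E x]]
  [E [E x] + [E [E x] / [E x]]]

2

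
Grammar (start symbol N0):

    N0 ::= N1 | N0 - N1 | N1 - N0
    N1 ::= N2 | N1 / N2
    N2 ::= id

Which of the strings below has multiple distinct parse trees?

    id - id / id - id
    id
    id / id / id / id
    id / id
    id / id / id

id - id / id - id: 4 trees
id: 1 tree
id / id / id / id: 1 tree
id / id: 1 tree
id / id / id: 1 tree

id - id / id - id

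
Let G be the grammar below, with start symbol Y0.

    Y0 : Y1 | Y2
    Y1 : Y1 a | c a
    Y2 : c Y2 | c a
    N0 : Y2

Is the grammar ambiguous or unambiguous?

Ambiguous

Witness: c a

Derivation 1: Y0 ⇒ Y1 ⇒ c a
Derivation 2: Y0 ⇒ Y2 ⇒ c a

Two distinct leftmost derivations for the same string.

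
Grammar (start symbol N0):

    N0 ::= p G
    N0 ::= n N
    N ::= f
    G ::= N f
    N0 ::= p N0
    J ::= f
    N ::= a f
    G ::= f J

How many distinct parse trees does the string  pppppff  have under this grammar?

Parse trees for pppppff:
  [N0 p [N0 p [N0 p [N0 p [N0 p [G [N f] f]]]]]]
  [N0 p [N0 p [N0 p [N0 p [N0 p [G f [J f]]]]]]]

2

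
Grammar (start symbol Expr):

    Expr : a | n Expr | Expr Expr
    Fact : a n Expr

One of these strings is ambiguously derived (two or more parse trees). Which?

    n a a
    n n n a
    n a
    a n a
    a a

n a a

n a a: 2 trees
n n n a: 1 tree
n a: 1 tree
a n a: 1 tree
a a: 1 tree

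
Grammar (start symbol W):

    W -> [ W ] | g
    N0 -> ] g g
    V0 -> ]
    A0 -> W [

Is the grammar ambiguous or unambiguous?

Unambiguous

(N0, V0, A0 are unreachable from W, so their rules don't affect L(W).) L(W) is { openⁿ atom closeⁿ : n ≥ 0 }. The bracket depth fixes n, and the derivation is forced at every step.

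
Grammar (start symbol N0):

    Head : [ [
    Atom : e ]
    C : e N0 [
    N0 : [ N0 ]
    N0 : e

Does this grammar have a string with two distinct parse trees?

Only N0 is reachable from N0; ignoring the rest: L(N0) is { openⁿ atom closeⁿ : n ≥ 0 }. The bracket depth fixes n, and the derivation is forced at every step.

Unambiguous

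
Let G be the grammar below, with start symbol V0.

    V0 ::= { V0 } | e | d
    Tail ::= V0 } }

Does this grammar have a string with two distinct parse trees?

Only V0 is reachable from V0; ignoring the rest: L(V0) is { openⁿ atom closeⁿ : n ≥ 0 }. The bracket depth fixes n, and the derivation is forced at every step.

Unambiguous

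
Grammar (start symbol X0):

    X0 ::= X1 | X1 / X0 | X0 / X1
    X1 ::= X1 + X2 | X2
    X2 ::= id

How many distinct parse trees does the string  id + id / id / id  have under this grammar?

4

Parse trees for id + id / id / id:
  [X0 [X1 [X1 [X2 id]] + [X2 id]] / [X0 [X1 [X2 id]] / [X0 [X1 [X2 id]]]]]
  [X0 [X1 [X1 [X2 id]] + [X2 id]] / [X0 [X0 [X1 [X2 id]]] / [X1 [X2 id]]]]
  [X0 [X0 [X1 [X1 [X2 id]] + [X2 id]] / [X0 [X1 [X2 id]]]] / [X1 [X2 id]]]
  [X0 [X0 [X0 [X1 [X1 [X2 id]] + [X2 id]]] / [X1 [X2 id]]] / [X1 [X2 id]]]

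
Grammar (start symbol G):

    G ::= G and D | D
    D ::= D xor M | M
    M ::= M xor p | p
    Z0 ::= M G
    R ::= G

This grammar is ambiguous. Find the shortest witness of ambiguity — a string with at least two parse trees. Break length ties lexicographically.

p xor p

length 1: no string has ≥2 trees
length 3: p xor p has 2 parse trees

Two derivations of p xor p:
  G ⇒ D ⇒ D xor M ⇒ M xor M ⇒ p xor M ⇒ p xor p
  G ⇒ D ⇒ M ⇒ M xor p ⇒ p xor p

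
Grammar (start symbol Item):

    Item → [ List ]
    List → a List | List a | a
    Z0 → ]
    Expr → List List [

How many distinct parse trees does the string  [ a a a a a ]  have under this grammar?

Parse trees for [ a a a a a ] (showing first 6 of 16):
  [Item [ [List a [List a [List a [List a [List a]]]]] ]]
  [Item [ [List a [List a [List a [List [List a] a]]]] ]]
  [Item [ [List a [List a [List [List a [List a]] a]]] ]]
  [Item [ [List a [List a [List [List [List a] a] a]]] ]]
  [Item [ [List a [List [List a [List a [List a]]] a]] ]]
  [Item [ [List a [List [List a [List [List a] a]] a]] ]]

16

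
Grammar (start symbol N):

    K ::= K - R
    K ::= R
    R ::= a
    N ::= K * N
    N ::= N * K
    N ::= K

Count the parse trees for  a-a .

Parse trees for a-a:
  [N [K [K [R a]] - [R a]]]

1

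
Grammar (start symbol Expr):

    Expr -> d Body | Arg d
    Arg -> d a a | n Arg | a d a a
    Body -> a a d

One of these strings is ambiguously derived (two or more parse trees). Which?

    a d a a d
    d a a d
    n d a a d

d a a d

a d a a d: 1 tree
d a a d: 2 trees
n d a a d: 1 tree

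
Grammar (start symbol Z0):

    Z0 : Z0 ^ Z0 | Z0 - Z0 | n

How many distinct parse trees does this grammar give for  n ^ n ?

Parse trees for n ^ n:
  [Z0 [Z0 n] ^ [Z0 n]]

1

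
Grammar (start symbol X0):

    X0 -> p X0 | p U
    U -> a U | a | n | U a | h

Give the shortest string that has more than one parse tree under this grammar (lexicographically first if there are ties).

length 2: no string has ≥2 trees
length 3: p a a has 2 parse trees

Two derivations of p a a:
  X0 ⇒ p U ⇒ p a U ⇒ p a a
  X0 ⇒ p U ⇒ p U a ⇒ p a a

p a a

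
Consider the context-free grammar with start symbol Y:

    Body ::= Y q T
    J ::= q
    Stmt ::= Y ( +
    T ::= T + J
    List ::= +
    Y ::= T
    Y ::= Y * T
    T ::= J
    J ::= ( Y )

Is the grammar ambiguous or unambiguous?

(Body, Stmt, List are unreachable from Y, so their rules don't affect L(Y).) This is a standard precedence ladder (Y over T over J), with each level left-recursive on its own operator ('*' at Y, '+' at T). That structure is LR(1), hence unambiguous.

Unambiguous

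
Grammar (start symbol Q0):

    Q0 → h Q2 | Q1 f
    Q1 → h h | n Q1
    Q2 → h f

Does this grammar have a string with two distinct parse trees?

Ambiguous

Witness: h h f

Derivation 1: Q0 ⇒ h Q2 ⇒ h h f
Derivation 2: Q0 ⇒ Q1 f ⇒ h h f

Two distinct leftmost derivations for the same string.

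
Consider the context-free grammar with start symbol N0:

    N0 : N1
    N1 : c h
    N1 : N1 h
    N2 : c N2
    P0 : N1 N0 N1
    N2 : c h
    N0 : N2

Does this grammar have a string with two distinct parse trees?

Ambiguous

Witness: c h

Derivation 1: N0 ⇒ N1 ⇒ c h
Derivation 2: N0 ⇒ N2 ⇒ c h

Two distinct leftmost derivations for the same string.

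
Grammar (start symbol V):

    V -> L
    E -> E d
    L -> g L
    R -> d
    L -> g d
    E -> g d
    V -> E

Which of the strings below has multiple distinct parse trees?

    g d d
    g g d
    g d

g d

g d d: 1 tree
g g d: 1 tree
g d: 2 trees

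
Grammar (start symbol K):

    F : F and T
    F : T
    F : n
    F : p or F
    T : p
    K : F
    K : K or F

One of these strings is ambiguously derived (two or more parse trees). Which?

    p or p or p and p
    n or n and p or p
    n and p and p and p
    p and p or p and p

p or p or p and p

p or p or p and p: 7 trees
n or n and p or p: 1 tree
n and p and p and p: 1 tree
p and p or p and p: 1 tree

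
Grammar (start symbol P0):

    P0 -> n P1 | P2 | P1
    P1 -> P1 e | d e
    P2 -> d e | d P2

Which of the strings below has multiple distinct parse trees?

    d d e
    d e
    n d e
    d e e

d d e: 1 tree
d e: 2 trees
n d e: 1 tree
d e e: 1 tree

d e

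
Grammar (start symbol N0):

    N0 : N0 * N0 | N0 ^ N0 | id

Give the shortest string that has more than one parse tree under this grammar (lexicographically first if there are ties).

id * id * id

length 1: no string has ≥2 trees
length 3: no string has ≥2 trees
length 5: id * id * id has 2 parse trees

Two derivations of id * id * id:
  N0 ⇒ N0 * N0 ⇒ N0 * N0 * N0 ⇒ id * N0 * N0 ⇒ id * id * N0 ⇒ id * id * id
  N0 ⇒ N0 * N0 ⇒ id * N0 ⇒ id * N0 * N0 ⇒ id * id * N0 ⇒ id * id * id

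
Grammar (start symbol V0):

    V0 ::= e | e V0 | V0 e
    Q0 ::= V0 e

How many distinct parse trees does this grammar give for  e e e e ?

8

Parse trees for e e e e:
  [V0 e [V0 e [V0 e [V0 e]]]]
  [V0 e [V0 e [V0 [V0 e] e]]]
  [V0 e [V0 [V0 e [V0 e]] e]]
  [V0 e [V0 [V0 [V0 e] e] e]]
  [V0 [V0 e [V0 e [V0 e]]] e]
  [V0 [V0 e [V0 [V0 e] e]] e]
  [V0 [V0 [V0 e [V0 e]] e] e]
  [V0 [V0 [V0 [V0 e] e] e] e]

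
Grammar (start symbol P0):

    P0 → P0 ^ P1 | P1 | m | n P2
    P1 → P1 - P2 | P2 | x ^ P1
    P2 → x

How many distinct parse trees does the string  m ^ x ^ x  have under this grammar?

2

Parse trees for m ^ x ^ x:
  [P0 [P0 m] ^ [P1 x ^ [P1 [P2 x]]]]
  [P0 [P0 [P0 m] ^ [P1 [P2 x]]] ^ [P1 [P2 x]]]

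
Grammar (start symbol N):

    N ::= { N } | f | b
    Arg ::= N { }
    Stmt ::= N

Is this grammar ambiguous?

(Arg, Stmt are unreachable from N, so their rules don't affect L(N).) L(N) is { openⁿ atom closeⁿ : n ≥ 0 }. The bracket depth fixes n, and the derivation is forced at every step.

Unambiguous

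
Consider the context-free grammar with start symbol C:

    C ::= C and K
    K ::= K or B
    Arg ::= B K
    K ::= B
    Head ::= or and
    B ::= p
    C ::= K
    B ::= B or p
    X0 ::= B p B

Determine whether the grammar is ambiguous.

Ambiguous

Witness: p or p

Derivation 1: C ⇒ K ⇒ K or B ⇒ B or B ⇒ p or B ⇒ p or p
Derivation 2: C ⇒ K ⇒ B ⇒ B or p ⇒ p or p

Two distinct leftmost derivations for the same string.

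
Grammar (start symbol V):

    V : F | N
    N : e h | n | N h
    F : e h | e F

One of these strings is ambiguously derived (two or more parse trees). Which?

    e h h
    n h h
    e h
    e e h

e h

e h h: 1 tree
n h h: 1 tree
e h: 2 trees
e e h: 1 tree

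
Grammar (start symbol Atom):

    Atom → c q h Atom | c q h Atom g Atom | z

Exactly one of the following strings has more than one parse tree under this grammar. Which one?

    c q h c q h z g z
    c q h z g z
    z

c q h c q h z g z: 2 trees
c q h z g z: 1 tree
z: 1 tree

c q h c q h z g z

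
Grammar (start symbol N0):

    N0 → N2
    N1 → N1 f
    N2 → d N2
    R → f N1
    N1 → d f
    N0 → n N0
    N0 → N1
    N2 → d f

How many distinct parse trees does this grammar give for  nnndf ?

Parse trees for nnndf:
  [N0 n [N0 n [N0 n [N0 [N2 d f]]]]]
  [N0 n [N0 n [N0 n [N0 [N1 d f]]]]]

2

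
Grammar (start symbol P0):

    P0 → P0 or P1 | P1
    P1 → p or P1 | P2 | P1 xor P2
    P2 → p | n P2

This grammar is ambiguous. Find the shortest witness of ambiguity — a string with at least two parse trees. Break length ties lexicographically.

length 1: no string has ≥2 trees
length 2: no string has ≥2 trees
length 3: p or p has 2 parse trees

Two derivations of p or p:
  P0 ⇒ P0 or P1 ⇒ P1 or P1 ⇒ P2 or P1 ⇒ p or P1 ⇒ p or P2 ⇒ p or p
  P0 ⇒ P1 ⇒ p or P1 ⇒ p or P2 ⇒ p or p

p or p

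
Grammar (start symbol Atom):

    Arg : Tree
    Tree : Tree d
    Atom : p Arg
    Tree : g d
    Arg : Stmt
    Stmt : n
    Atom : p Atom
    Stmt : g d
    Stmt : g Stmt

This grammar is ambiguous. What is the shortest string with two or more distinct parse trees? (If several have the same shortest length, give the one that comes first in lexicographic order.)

p g d

length 2: no string has ≥2 trees
length 3: p g d has 2 parse trees

Two derivations of p g d:
  Atom ⇒ p Arg ⇒ p Tree ⇒ p g d
  Atom ⇒ p Arg ⇒ p Stmt ⇒ p g d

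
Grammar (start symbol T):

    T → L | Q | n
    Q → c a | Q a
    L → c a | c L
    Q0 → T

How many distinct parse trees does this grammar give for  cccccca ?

1

Parse trees for cccccca:
  [T [L c [L c [L c [L c [L c [L c a]]]]]]]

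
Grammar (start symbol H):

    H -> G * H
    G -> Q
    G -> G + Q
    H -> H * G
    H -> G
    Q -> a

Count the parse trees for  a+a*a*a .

Parse trees for a+a*a*a:
  [H [G [G [Q a]] + [Q a]] * [H [G [Q a]] * [H [G [Q a]]]]]
  [H [G [G [Q a]] + [Q a]] * [H [H [G [Q a]]] * [G [Q a]]]]
  [H [H [G [G [Q a]] + [Q a]] * [H [G [Q a]]]] * [G [Q a]]]
  [H [H [H [G [G [Q a]] + [Q a]]] * [G [Q a]]] * [G [Q a]]]

4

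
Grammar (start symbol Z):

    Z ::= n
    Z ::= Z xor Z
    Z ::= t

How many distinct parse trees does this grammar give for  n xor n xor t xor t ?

Parse trees for n xor n xor t xor t:
  [Z [Z n] xor [Z [Z n] xor [Z [Z t] xor [Z t]]]]
  [Z [Z n] xor [Z [Z [Z n] xor [Z t]] xor [Z t]]]
  [Z [Z [Z n] xor [Z n]] xor [Z [Z t] xor [Z t]]]
  [Z [Z [Z n] xor [Z [Z n] xor [Z t]]] xor [Z t]]
  [Z [Z [Z [Z n] xor [Z n]] xor [Z t]] xor [Z t]]

5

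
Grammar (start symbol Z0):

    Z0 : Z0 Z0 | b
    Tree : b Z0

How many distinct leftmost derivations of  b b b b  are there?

5

Parse trees for b b b b:
  [Z0 [Z0 b] [Z0 [Z0 b] [Z0 [Z0 b] [Z0 b]]]]
  [Z0 [Z0 b] [Z0 [Z0 [Z0 b] [Z0 b]] [Z0 b]]]
  [Z0 [Z0 [Z0 b] [Z0 b]] [Z0 [Z0 b] [Z0 b]]]
  [Z0 [Z0 [Z0 b] [Z0 [Z0 b] [Z0 b]]] [Z0 b]]
  [Z0 [Z0 [Z0 [Z0 b] [Z0 b]] [Z0 b]] [Z0 b]]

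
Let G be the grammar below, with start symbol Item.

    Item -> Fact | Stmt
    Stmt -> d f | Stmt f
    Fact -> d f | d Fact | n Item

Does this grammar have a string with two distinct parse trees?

Witness: d f

Derivation 1: Item ⇒ Fact ⇒ d f
Derivation 2: Item ⇒ Stmt ⇒ d f

Two distinct leftmost derivations for the same string.

Ambiguous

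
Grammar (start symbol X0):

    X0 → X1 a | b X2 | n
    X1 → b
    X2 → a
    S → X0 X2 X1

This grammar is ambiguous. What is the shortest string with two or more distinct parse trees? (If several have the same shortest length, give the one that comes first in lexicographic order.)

b a

length 1: no string has ≥2 trees
length 2: b a has 2 parse trees

Two derivations of b a:
  X0 ⇒ X1 a ⇒ b a
  X0 ⇒ b X2 ⇒ b a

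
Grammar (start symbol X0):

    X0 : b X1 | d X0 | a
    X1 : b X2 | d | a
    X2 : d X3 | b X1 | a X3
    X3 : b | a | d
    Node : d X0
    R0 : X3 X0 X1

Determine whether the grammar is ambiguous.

(Node, R0 are unreachable from X0, so their rules don't affect L(X0).) Each reachable nonterminal has at most one production per leading terminal, and all productions are right-linear; the derivation is determined token-by-token.

Unambiguous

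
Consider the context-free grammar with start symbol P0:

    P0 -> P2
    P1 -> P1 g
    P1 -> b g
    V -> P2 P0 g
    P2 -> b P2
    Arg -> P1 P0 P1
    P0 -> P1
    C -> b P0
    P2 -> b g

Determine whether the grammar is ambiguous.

Witness: b g

Derivation 1: P0 ⇒ P2 ⇒ b g
Derivation 2: P0 ⇒ P1 ⇒ b g

Two distinct leftmost derivations for the same string.

Ambiguous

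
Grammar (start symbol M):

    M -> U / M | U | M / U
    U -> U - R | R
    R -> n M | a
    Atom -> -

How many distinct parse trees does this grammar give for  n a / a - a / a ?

16

Parse trees for n a / a - a / a (showing first 6 of 16):
  [M [U [R n [M [U [R a]]]]] / [M [U [U [R a]] - [R a]] / [M [U [R a]]]]]
  [M [U [R n [M [U [R a]]]]] / [M [M [U [U [R a]] - [R a]]] / [U [R a]]]]
  [M [U [U [R n [M [U [R a]] / [M [U [R a]]]]]] - [R a]] / [M [U [R a]]]]
  [M [U [U [R n [M [M [U [R a]]] / [U [R a]]]]] - [R a]] / [M [U [R a]]]]
  [M [U [R n [M [U [R a]] / [M [U [U [R a]] - [R a]]]]]] / [M [U [R a]]]]
  [M [U [R n [M [M [U [R a]]] / [U [U [R a]] - [R a]]]]] / [M [U [R a]]]]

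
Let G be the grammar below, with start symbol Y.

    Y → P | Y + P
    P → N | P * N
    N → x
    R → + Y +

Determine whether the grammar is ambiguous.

Only Y, P, N are reachable from Y; ignoring the rest: The grammar is stratified — Y handles '+' (left-recursive), P handles '*', N atoms. Each operator has a fixed associativity and precedence level, so every string has one parse.

Unambiguous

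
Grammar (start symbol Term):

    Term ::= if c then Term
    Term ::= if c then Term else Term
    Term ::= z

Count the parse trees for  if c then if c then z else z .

2

Parse trees for if c then if c then z else z:
  [Term if c then [Term if c then [Term z] else [Term z]]]
  [Term if c then [Term if c then [Term z]] else [Term z]]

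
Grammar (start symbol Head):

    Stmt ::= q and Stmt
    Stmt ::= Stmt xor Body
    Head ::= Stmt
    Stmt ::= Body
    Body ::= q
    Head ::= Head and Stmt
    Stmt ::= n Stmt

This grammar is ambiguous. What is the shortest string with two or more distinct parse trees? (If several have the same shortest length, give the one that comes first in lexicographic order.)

q and q

length 1: no string has ≥2 trees
length 2: no string has ≥2 trees
length 3: q and q has 2 parse trees

Two derivations of q and q:
  Head ⇒ Stmt ⇒ q and Stmt ⇒ q and Body ⇒ q and q
  Head ⇒ Head and Stmt ⇒ Stmt and Stmt ⇒ Body and Stmt ⇒ q and Stmt ⇒ q and Body ⇒ q and q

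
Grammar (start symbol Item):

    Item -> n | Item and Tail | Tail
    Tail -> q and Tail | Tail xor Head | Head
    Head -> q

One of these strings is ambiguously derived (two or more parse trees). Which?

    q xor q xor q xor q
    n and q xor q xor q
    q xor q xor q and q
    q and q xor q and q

q and q xor q and q

q xor q xor q xor q: 1 tree
n and q xor q xor q: 1 tree
q xor q xor q and q: 1 tree
q and q xor q and q: 3 trees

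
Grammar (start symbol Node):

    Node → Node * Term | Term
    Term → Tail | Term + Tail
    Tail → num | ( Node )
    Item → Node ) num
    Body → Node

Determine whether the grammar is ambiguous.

Unambiguous

(Item, Body are unreachable from Node, so their rules don't affect L(Node).) Node → Node * Term | Term  ;  Term → Term + Tail | Tail  — a left-associative chain with Tail at the bottom. Each string factors uniquely by precedence.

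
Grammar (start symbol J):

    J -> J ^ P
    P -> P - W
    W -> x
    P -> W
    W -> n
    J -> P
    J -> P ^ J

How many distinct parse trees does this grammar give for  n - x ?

1

Parse trees for n - x:
  [J [P [P [W n]] - [W x]]]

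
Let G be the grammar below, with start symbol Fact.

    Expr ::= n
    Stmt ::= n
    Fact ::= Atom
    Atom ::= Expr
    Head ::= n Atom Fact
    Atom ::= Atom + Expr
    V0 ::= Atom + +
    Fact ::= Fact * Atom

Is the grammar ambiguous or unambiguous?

Unambiguous

(Head, Stmt, V0 are unreachable from Fact, so their rules don't affect L(Fact).) Fact → Fact * Atom | Atom  ;  Atom → Atom + Expr | Expr  — a left-associative chain with Expr at the bottom. Each string factors uniquely by precedence.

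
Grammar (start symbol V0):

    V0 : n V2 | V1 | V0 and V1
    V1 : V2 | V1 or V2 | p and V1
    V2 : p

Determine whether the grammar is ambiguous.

Witness: p and p

Derivation 1: V0 ⇒ V1 ⇒ p and V1 ⇒ p and V2 ⇒ p and p
Derivation 2: V0 ⇒ V0 and V1 ⇒ V1 and V1 ⇒ V2 and V1 ⇒ p and V1 ⇒ p and V2 ⇒ p and p

Two distinct leftmost derivations for the same string.

Ambiguous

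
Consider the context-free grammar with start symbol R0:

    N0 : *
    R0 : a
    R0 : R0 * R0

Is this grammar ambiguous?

Witness: a * a * a

Derivation 1: R0 ⇒ R0 * R0 ⇒ a * R0 ⇒ a * R0 * R0 ⇒ a * a * R0 ⇒ a * a * a
Derivation 2: R0 ⇒ R0 * R0 ⇒ R0 * R0 * R0 ⇒ a * R0 * R0 ⇒ a * a * R0 ⇒ a * a * a

Two distinct leftmost derivations for the same string.

Ambiguous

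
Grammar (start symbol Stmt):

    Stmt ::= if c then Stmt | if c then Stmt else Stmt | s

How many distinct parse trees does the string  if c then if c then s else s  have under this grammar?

Parse trees for if c then if c then s else s:
  [Stmt if c then [Stmt if c then [Stmt s] else [Stmt s]]]
  [Stmt if c then [Stmt if c then [Stmt s]] else [Stmt s]]

2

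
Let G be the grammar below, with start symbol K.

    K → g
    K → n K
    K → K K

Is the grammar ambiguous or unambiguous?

Witness: g g g

Derivation 1: K ⇒ K K ⇒ g K ⇒ g K K ⇒ g g K ⇒ g g g
Derivation 2: K ⇒ K K ⇒ K K K ⇒ g K K ⇒ g g K ⇒ g g g

Two distinct leftmost derivations for the same string.

Ambiguous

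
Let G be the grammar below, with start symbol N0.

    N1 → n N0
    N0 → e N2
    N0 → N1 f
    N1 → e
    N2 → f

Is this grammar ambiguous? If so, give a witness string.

Ambiguous

Witness: e f

Derivation 1: N0 ⇒ e N2 ⇒ e f
Derivation 2: N0 ⇒ N1 f ⇒ e f

Two distinct leftmost derivations for the same string.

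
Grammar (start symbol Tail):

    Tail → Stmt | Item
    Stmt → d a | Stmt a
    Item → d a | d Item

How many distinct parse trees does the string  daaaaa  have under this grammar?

1

Parse trees for daaaaa:
  [Tail [Stmt [Stmt [Stmt [Stmt [Stmt d a] a] a] a] a]]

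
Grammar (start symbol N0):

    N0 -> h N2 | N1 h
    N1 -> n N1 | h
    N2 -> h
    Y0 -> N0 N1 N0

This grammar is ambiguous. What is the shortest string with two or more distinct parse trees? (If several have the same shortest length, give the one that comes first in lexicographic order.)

length 2: h h has 2 parse trees

Two derivations of h h:
  N0 ⇒ h N2 ⇒ h h
  N0 ⇒ N1 h ⇒ h h

h h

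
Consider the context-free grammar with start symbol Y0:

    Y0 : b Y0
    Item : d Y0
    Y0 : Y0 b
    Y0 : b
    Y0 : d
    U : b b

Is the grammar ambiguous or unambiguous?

Witness: b b

Derivation 1: Y0 ⇒ b Y0 ⇒ b b
Derivation 2: Y0 ⇒ Y0 b ⇒ b b

Two distinct leftmost derivations for the same string.

Ambiguous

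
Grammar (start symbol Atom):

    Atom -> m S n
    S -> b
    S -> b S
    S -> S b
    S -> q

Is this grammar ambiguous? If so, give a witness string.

Witness: m b b n

Derivation 1: Atom ⇒ m S n ⇒ m b S n ⇒ m b b n
Derivation 2: Atom ⇒ m S n ⇒ m S b n ⇒ m b b n

Two distinct leftmost derivations for the same string.

Ambiguous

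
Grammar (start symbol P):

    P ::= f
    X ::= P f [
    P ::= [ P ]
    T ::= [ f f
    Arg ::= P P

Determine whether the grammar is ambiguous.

Unambiguous

Only P is reachable from P; ignoring the rest: Each string is a nest of matched brackets around a single atom. An opening bracket forces the recursive rule; an atom forces the base rule.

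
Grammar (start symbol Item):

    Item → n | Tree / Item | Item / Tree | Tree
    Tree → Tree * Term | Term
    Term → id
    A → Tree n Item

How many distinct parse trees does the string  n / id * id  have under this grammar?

Parse trees for n / id * id:
  [Item [Item n] / [Tree [Tree [Term id]] * [Term id]]]

1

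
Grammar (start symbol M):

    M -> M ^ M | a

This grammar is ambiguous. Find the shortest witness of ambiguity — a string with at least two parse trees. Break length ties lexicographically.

a ^ a ^ a

length 1: no string has ≥2 trees
length 3: no string has ≥2 trees
length 5: a ^ a ^ a has 2 parse trees

Two derivations of a ^ a ^ a:
  M ⇒ M ^ M ⇒ M ^ M ^ M ⇒ a ^ M ^ M ⇒ a ^ a ^ M ⇒ a ^ a ^ a
  M ⇒ M ^ M ⇒ a ^ M ⇒ a ^ M ^ M ⇒ a ^ a ^ M ⇒ a ^ a ^ a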